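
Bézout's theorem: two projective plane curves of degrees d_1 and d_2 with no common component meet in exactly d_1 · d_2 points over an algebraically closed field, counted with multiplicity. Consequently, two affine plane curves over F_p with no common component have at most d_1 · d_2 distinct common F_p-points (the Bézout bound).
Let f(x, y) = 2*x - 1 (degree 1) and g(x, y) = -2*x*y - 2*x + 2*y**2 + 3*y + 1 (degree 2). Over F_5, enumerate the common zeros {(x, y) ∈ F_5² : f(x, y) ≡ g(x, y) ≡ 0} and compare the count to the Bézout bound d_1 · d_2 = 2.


Common zeros: {(3, 0), (3, 4)}; count = 2; Bézout bound = 2.

deg(f) = 1, deg(g) = 2, so Bézout bound = 2.
Scan x ∈ F_5. For each x, list the y ∈ F_5 with f(x, y) ≡ 0 and those with g(x, y) ≡ 0 (mod 5); the common zeros in that column are the intersection.
  x = 0: f ≡ 0 at y ∈ ∅; g ≡ 0 at y ∈ {2, 4}; common: ∅.
  x = 1: f ≡ 0 at y ∈ ∅; g ≡ 0 at y ∈ {3, 4}; common: ∅.
  x = 2: f ≡ 0 at y ∈ ∅; g ≡ 0 at y ∈ {4}; common: ∅.
  x = 3: f ≡ 0 at y ∈ {0, 1, 2, 3, 4}; g ≡ 0 at y ∈ {0, 4}; common: {0, 4}.
  x = 4: f ≡ 0 at y ∈ ∅; g ≡ 0 at y ∈ {1, 4}; common: ∅.
Collecting: common zeros = {(3, 0), (3, 4)}, so the count is 2.
Comparison with the Bézout bound: 2 ≤ 2 = deg(f)·deg(g), as expected for curves with no common component (the bound is attained).


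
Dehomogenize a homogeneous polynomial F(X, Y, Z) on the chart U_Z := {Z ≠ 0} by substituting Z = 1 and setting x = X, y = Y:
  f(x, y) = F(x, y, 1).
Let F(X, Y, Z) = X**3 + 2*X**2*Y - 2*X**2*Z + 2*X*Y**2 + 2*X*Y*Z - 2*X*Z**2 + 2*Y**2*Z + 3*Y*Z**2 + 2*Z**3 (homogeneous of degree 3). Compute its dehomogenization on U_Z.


f(x, y) = x**3 + 2*x**2*y - 2*x**2 + 2*x*y**2 + 2*x*y - 2*x + 2*y**2 + 3*y + 2

On U_Z we set Z = 1. Each monomial c·X^i·Y^j·Z^k in F becomes c·x^i·y^j·1^k = c·x^i·y^j.
Substituting Z = 1: F(X, Y, 1) = x**3 + 2*x**2*y - 2*x**2 + 2*x*y**2 + 2*x*y - 2*x + 2*y**2 + 3*y + 2.
Note: deg(f) ≤ deg(F) = 3; strict inequality happens when F is divisible by Z (lost terms).


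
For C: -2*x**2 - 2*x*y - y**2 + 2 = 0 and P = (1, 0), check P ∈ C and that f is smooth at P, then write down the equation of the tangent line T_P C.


Tangent line at P: -4*x - 2*y + 4 = 0.

Step 1: f(1, 0) = 0, so P lies on C.
Step 2: partial derivatives
  f_x(x, y) = -4*x - 2*y, f_y(x, y) = -2*x - 2*y.
  f_x(P) = -4, f_y(P) = -2 (gradient nonzero, so P is smooth).
Step 3: tangent line at P: -4·(x − 1) + -2·(y − 0) = 0.
Expanding: -4*x - 2*y + 4 = 0.


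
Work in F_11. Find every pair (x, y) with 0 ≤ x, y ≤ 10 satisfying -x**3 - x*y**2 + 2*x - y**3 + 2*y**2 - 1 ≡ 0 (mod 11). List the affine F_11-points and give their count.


Affine F_11-points: {(0, 1), (0, 4), (0, 8), (1, 0), (1, 1), (2, 8), (3, 0), (3, 10), (5, 6), (7, 0), (7, 6), (9, 2), (9, 5), (9, 8), (10, 1), (10, 6), (10, 7)}; count = 17.

For each of the 121 pairs (x, y) ∈ F_11², evaluate f(x, y) mod 11. Record the zeros.
  x = 0: [0↦10, 1↦0, 2↦10, 3↦1, 4↦0, 5↦1, 6↦9, 7↦7, 8↦0, 9↦4, 10↦2]  zeros at y ∈ {1, 4, 8}
  x = 1: [0↦0, 1↦0, 2↦7, 3↦4, 4↦7, 5↦10, 6↦7, 7↦3, 8↦3, 9↦1, 10↦2]  zeros at y ∈ {0, 1}
  x = 2: [0↦6, 1↦5, 2↦9, 3↦1, 4↦8, 5↦2, 6↦10, 7↦4, 8↦0, 9↦3, 10↦7]  zeros at y ∈ {8}
  x = 3: [0↦0, 1↦9, 2↦10, 3↦8, 4↦8, 5↦4, 6↦1, 7↦4, 8↦7, 9↦4, 10↦0]  zeros at y ∈ {0, 10}
  x = 4: [0↦9, 1↦6, 2↦4, 3↦8, 4↦1, 5↦10, 6↦7, 7↦8, 8↦7, 9↦9, 10↦8]  zeros at y ∈ ∅
  x = 5: [0↦5, 1↦1, 2↦7, 3↦6, 4↦3, 5↦3, 6↦0, 7↦10, 8↦5, 9↦1, 10↦3]  zeros at y ∈ {6}
  x = 6: [0↦4, 1↦10, 2↦2, 3↦7, 4↦8, 5↦10, 6↦7, 7↦4, 8↦6, 9↦7, 10↦1]  zeros at y ∈ ∅
  x = 7: [0↦0, 1↦5, 2↦5, 3↦5, 4↦10, 5↦3, 6↦0, 7↦6, 8↦4, 9↦10, 10↦7]  zeros at y ∈ {0, 6}
  x = 8: [0↦9, 1↦2, 2↦10, 3↦5, 4↦3, 5↦9, 6↦6, 7↦10, 8↦4, 9↦4, 10↦4]  zeros at y ∈ ∅
  x = 9: [0↦3, 1↦6, 2↦0, 3↦1, 4↦3, 5↦0, 6↦8, 7↦10, 8↦0, 9↦5, 10↦8]  zeros at y ∈ {2, 5, 8}
  x = 10: [0↦9, 1↦0, 2↦2, 3↦9, 4↦4, 5↦3, 6↦0, 7↦0, 8↦8, 9↦7, 10↦2]  zeros at y ∈ {1, 6, 7}
Collecting zeros: affine points = {(0, 1), (0, 4), (0, 8), (1, 0), (1, 1), (2, 8), (3, 0), (3, 10), (5, 6), (7, 0), (7, 6), (9, 2), (9, 5), (9, 8), (10, 1), (10, 6), (10, 7)}.
Total count |C(F_11)_aff| = 17.


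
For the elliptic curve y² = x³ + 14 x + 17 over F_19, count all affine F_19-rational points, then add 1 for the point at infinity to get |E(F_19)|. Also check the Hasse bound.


Affine points = {(0, 6), (0, 13), (4, 2), (4, 17), (9, 6), (9, 13), (10, 6), (10, 13), (11, 1), (11, 18), (15, 7), (15, 12), (16, 9), (16, 10), (17, 0)}; affine count = 15; |E(F_19)| = 16.

Discriminant check: Δ ∝ 4a³ + 27b² = 4·14³ + 27·17² = 4·2744 + 27·289 ≡ 7 (mod 19). Nonzero ⇒ E is nonsingular.
For each x ∈ F_19, compute rhs = x³ + 14·x + 17 mod 19, then count y ∈ F_19 with y² ≡ rhs.
  x = 0: rhs = 17, matching y values: 6, 13 (2 points).
  x = 1: rhs = 13, matching y values: none (0 points).
  x = 2: rhs = 15, matching y values: none (0 points).
  x = 3: rhs = 10, matching y values: none (0 points).
  x = 4: rhs = 4, matching y values: 2, 17 (2 points).
  x = 5: rhs = 3, matching y values: none (0 points).
  x = 6: rhs = 13, matching y values: none (0 points).
  x = 7: rhs = 2, matching y values: none (0 points).
  x = 8: rhs = 14, matching y values: none (0 points).
  x = 9: rhs = 17, matching y values: 6, 13 (2 points).
  x = 10: rhs = 17, matching y values: 6, 13 (2 points).
  x = 11: rhs = 1, matching y values: 1, 18 (2 points).
  x = 12: rhs = 13, matching y values: none (0 points).
  x = 13: rhs = 2, matching y values: none (0 points).
  x = 14: rhs = 12, matching y values: none (0 points).
  x = 15: rhs = 11, matching y values: 7, 12 (2 points).
  x = 16: rhs = 5, matching y values: 9, 10 (2 points).
  x = 17: rhs = 0, matching y values: 0 (1 points).
  x = 18: rhs = 2, matching y values: none (0 points).
Total affine count: 15.
Full point count |E(F_19)| = 15 + 1 = 16.
Hasse bound: |16 − (19+1)| = |-4| = 4 ≤ 2√19 ≈ 8.7178 ✓.


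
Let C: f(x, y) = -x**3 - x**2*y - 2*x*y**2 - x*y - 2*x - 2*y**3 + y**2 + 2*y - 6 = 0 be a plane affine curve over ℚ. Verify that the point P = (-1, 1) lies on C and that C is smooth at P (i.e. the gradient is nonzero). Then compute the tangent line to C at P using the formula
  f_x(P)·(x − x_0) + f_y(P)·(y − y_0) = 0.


Tangent line at P: -6*x + 2*y - 8 = 0.

Step 1: f(-1, 1) = 0, so P lies on C.
Step 2: partial derivatives
  f_x(x, y) = -3*x**2 - 2*x*y - 2*y**2 - y - 2, f_y(x, y) = -x**2 - 4*x*y - x - 6*y**2 + 2*y + 2.
  f_x(P) = -6, f_y(P) = 2 (gradient nonzero, so P is smooth).
Step 3: tangent line at P: -6·(x − -1) + 2·(y − 1) = 0.
Expanding: -6*x + 2*y - 8 = 0.


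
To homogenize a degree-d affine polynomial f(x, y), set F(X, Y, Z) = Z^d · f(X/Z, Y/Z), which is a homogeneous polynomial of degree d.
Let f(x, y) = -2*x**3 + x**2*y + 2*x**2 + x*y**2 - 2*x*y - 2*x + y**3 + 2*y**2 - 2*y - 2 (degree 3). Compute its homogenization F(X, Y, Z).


F(X, Y, Z) = -2*X**3 + X**2*Y + 2*X**2*Z + X*Y**2 - 2*X*Y*Z - 2*X*Z**2 + Y**3 + 2*Y**2*Z - 2*Y*Z**2 - 2*Z**3

deg(f) = 3.
Substitute x = X/Z, y = Y/Z into f, then multiply by Z^3.
  monomial -2·x^3·y^0 ↦ -2·X^3·Y^0·Z^0.
  monomial 1·x^2·y^1 ↦ 1·X^2·Y^1·Z^0.
  monomial 2·x^2·y^0 ↦ 2·X^2·Y^0·Z^1.
  monomial 1·x^1·y^2 ↦ 1·X^1·Y^2·Z^0.
  monomial -2·x^1·y^1 ↦ -2·X^1·Y^1·Z^1.
  monomial -2·x^1·y^0 ↦ -2·X^1·Y^0·Z^2.
  monomial 1·x^0·y^3 ↦ 1·X^0·Y^3·Z^0.
  monomial 2·x^0·y^2 ↦ 2·X^0·Y^2·Z^1.
  monomial -2·x^0·y^1 ↦ -2·X^0·Y^1·Z^2.
  monomial -2·x^0·y^0 ↦ -2·X^0·Y^0·Z^3.
Collecting: F(X, Y, Z) = -2*X**3 + X**2*Y + 2*X**2*Z + X*Y**2 - 2*X*Y*Z - 2*X*Z**2 + Y**3 + 2*Y**2*Z - 2*Y*Z**2 - 2*Z**3.


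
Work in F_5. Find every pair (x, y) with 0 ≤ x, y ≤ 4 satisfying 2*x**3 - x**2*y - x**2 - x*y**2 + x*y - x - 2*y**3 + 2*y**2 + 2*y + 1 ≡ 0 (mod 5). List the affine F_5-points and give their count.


Affine F_5-points: {(2, 2), (3, 2), (4, 1), (4, 2)}; count = 4.

For each of the 25 pairs (x, y) ∈ F_5², evaluate f(x, y) mod 5. Record the zeros.
  x = 0: [0↦1, 1↦3, 2↦2, 3↦1, 4↦3]  zeros at y ∈ ∅
  x = 1: [0↦1, 1↦2, 2↦3, 3↦2, 4↦2]  zeros at y ∈ ∅
  x = 2: [0↦1, 1↦4, 2↦0, 3↦2, 4↦3]  zeros at y ∈ {2}
  x = 3: [0↦3, 1↦1, 2↦0, 3↦3, 4↦3]  zeros at y ∈ {2}
  x = 4: [0↦4, 1↦0, 2↦0, 3↦2, 4↦4]  zeros at y ∈ {1, 2}
Collecting zeros: affine points = {(2, 2), (3, 2), (4, 1), (4, 2)}.
Total count |C(F_5)_aff| = 4.


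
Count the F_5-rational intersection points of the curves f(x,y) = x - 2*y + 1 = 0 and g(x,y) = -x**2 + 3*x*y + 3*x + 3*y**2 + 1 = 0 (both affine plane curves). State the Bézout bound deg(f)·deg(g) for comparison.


Common zeros: {(2, 4)}; count = 1; Bézout bound = 2.

deg(f) = 1, deg(g) = 2, so Bézout bound = 2.
Scan x ∈ F_5. For each x, list the y ∈ F_5 with f(x, y) ≡ 0 and those with g(x, y) ≡ 0 (mod 5); the common zeros in that column are the intersection.
  x = 0: f ≡ 0 at y ∈ {3}; g ≡ 0 at y ∈ ∅; common: ∅.
  x = 1: f ≡ 0 at y ∈ {1}; g ≡ 0 at y ∈ ∅; common: ∅.
  x = 2: f ≡ 0 at y ∈ {4}; g ≡ 0 at y ∈ {4}; common: {4}.
  x = 3: f ≡ 0 at y ∈ {2}; g ≡ 0 at y ∈ {3, 4}; common: ∅.
  x = 4: f ≡ 0 at y ∈ {0}; g ≡ 0 at y ∈ {3}; common: ∅.
Collecting: common zeros = {(2, 4)}, so the count is 1.
Comparison with the Bézout bound: 1 ≤ 2 = deg(f)·deg(g), as expected for curves with no common component (the affine F_5-count falls short of the bound because intersections may lie at infinity, over extension fields, or carry multiplicity).


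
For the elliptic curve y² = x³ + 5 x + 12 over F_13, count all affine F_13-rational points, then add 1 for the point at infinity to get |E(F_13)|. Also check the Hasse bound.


Affine points = {(0, 5), (0, 8), (2, 2), (2, 11), (7, 0), (10, 3), (10, 10)}; affine count = 7; |E(F_13)| = 8.

Discriminant check: Δ ∝ 4a³ + 27b² = 4·5³ + 27·12² = 4·125 + 27·144 ≡ 7 (mod 13). Nonzero ⇒ E is nonsingular.
For each x ∈ F_13, compute rhs = x³ + 5·x + 12 mod 13, then count y ∈ F_13 with y² ≡ rhs.
  x = 0: rhs = 12, matching y values: 5, 8 (2 points).
  x = 1: rhs = 5, matching y values: none (0 points).
  x = 2: rhs = 4, matching y values: 2, 11 (2 points).
  x = 3: rhs = 2, matching y values: none (0 points).
  x = 4: rhs = 5, matching y values: none (0 points).
  x = 5: rhs = 6, matching y values: none (0 points).
  x = 6: rhs = 11, matching y values: none (0 points).
  x = 7: rhs = 0, matching y values: 0 (1 points).
  x = 8: rhs = 5, matching y values: none (0 points).
  x = 9: rhs = 6, matching y values: none (0 points).
  x = 10: rhs = 9, matching y values: 3, 10 (2 points).
  x = 11: rhs = 7, matching y values: none (0 points).
  x = 12: rhs = 6, matching y values: none (0 points).
Total affine count: 7.
Full point count |E(F_13)| = 7 + 1 = 8.
Hasse bound: |8 − (13+1)| = |-6| = 6 ≤ 2√13 ≈ 7.2111 ✓.


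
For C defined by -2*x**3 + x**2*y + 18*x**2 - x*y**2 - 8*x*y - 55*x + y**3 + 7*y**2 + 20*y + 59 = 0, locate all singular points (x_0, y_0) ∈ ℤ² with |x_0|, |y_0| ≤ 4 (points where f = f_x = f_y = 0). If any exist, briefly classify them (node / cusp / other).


Singular points: {(3, -1)}; classification: node.

Compute partial derivatives:
  f_x = -6*x**2 + 2*x*y + 36*x - y**2 - 8*y - 55.
  f_y = x**2 - 2*x*y - 8*x + 3*y**2 + 14*y + 20.
Scan x_0 ∈ {−4, ..., 4}. For each x_0, f_y(x_0, y) is a polynomial in y; find its integer roots y ∈ {−4, ..., 4}, then test f_x and f at those candidates.
  x = -4: f_y(-4, y) = 3*y**2 + 22*y + 68; no integer root y with |y| ≤ 4.
  x = -3: f_y(-3, y) = 3*y**2 + 20*y + 53; no integer root y with |y| ≤ 4.
  x = -2: f_y(-2, y) = 3*y**2 + 18*y + 40; no integer root y with |y| ≤ 4.
  x = -1: f_y(-1, y) = 3*y**2 + 16*y + 29; no integer root y with |y| ≤ 4.
  x = 0: f_y(0, y) = 3*y**2 + 14*y + 20; no integer root y with |y| ≤ 4.
  x = 1: f_y(1, y) = 3*y**2 + 12*y + 13; no integer root y with |y| ≤ 4.
  x = 2: f_y(2, y) = 3*y**2 + 10*y + 8; vanishes at y ∈ {-2}. (2, -2): f_x = -3 ≠ 0.
  x = 3: f_y(3, y) = 3*y**2 + 8*y + 5; vanishes at y ∈ {-1}. (3, -1): f_x = 0, f = 0 — SINGULAR.
  x = 4: f_y(4, y) = 3*y**2 + 6*y + 4; no integer root y with |y| ≤ 4.
Only singular point on the grid: (3, -1).
Classify: substitute x = 3 + u, y = -1 + v and expand: f = -2*u**3 + u**2*v - u**2 - u*v**2 + v**3 + v**2.
No constant or linear terms (consistent with a singular point). Quadratic part: -u**2 + v**2. Cubic part: -2*u**3 + u**2*v - u*v**2 + v**3.
The quadratic part v**2 - u**2 = (v − u)(v + u) splits into two distinct linear factors, so there are two distinct tangent lines y − -1 = ±(x − 3) — this is a node (ordinary double point).
Classification: node.


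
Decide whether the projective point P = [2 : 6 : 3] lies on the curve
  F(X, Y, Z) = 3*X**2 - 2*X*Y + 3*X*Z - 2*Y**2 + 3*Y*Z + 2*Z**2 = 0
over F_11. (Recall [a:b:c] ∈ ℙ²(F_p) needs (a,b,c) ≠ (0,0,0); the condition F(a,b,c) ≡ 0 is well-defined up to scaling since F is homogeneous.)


F(2,6,3) ≡ 6 (mod 11); P is NOT on the curve.

Evaluate F(2, 6, 3) term-by-term (mod 11).
  3*X**2 ↦ 3·4·1·1 = 12
  -2*X*Y ↦ -2·2·6·1 = -24
  3*X*Z ↦ 3·2·1·3 = 18
  -2*Y**2 ↦ -2·1·36·1 = -72
  3*Y*Z ↦ 3·1·6·3 = 54
  2*Z**2 ↦ 2·1·1·9 = 18
Sum: F(2, 6, 3) = (12) + (-24) + (18) + (-72) + (54) + (18) = 6.
Reducing mod 11: 6 ≡ 6 (mod 11).
Since F(a, b, c) ≡ 6 ≠ 0 (mod 11), P does NOT lie on the curve.


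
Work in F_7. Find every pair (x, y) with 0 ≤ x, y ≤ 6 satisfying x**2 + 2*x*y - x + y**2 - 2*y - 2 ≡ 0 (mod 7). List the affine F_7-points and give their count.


Affine F_7-points: {(1, 3), (1, 4), (2, 0), (2, 5), (3, 5), (6, 0), (6, 4)}; count = 7.

For each of the 49 pairs (x, y) ∈ F_7², evaluate f(x, y) mod 7. Record the zeros.
  x = 0: [0↦5, 1↦4, 2↦5, 3↦1, 4↦6, 5↦6, 6↦1]  zeros at y ∈ ∅
  x = 1: [0↦5, 1↦6, 2↦2, 3↦0, 4↦0, 5↦2, 6↦6]  zeros at y ∈ {3, 4}
  x = 2: [0↦0, 1↦3, 2↦1, 3↦1, 4↦3, 5↦0, 6↦6]  zeros at y ∈ {0, 5}
  x = 3: [0↦4, 1↦2, 2↦2, 3↦4, 4↦1, 5↦0, 6↦1]  zeros at y ∈ {5}
  x = 4: [0↦3, 1↦3, 2↦5, 3↦2, 4↦1, 5↦2, 6↦5]  zeros at y ∈ ∅
  x = 5: [0↦4, 1↦6, 2↦3, 3↦2, 4↦3, 5↦6, 6↦4]  zeros at y ∈ ∅
  x = 6: [0↦0, 1↦4, 2↦3, 3↦4, 4↦0, 5↦5, 6↦5]  zeros at y ∈ {0, 4}
Collecting zeros: affine points = {(1, 3), (1, 4), (2, 0), (2, 5), (3, 5), (6, 0), (6, 4)}.
Total count |C(F_7)_aff| = 7.


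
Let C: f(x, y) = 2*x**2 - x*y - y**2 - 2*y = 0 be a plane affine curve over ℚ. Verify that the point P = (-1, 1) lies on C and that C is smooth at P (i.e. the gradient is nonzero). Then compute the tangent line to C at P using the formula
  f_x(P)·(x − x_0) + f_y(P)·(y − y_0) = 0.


Tangent line at P: -5*x - 3*y - 2 = 0.

Step 1: f(-1, 1) = 0, so P lies on C.
Step 2: partial derivatives
  f_x(x, y) = 4*x - y, f_y(x, y) = -x - 2*y - 2.
  f_x(P) = -5, f_y(P) = -3 (gradient nonzero, so P is smooth).
Step 3: tangent line at P: -5·(x − -1) + -3·(y − 1) = 0.
Expanding: -5*x - 3*y - 2 = 0.


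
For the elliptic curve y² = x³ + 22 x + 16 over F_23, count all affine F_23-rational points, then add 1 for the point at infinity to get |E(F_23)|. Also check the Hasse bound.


Affine points = {(0, 4), (0, 19), (1, 4), (1, 19), (9, 0), (11, 5), (11, 18), (14, 3), (14, 20), (15, 8), (15, 15), (16, 5), (16, 18), (17, 6), (17, 17), (19, 5), (19, 18), (22, 4), (22, 19)}; affine count = 19; |E(F_23)| = 20.

Discriminant check: Δ ∝ 4a³ + 27b² = 4·22³ + 27·16² = 4·10648 + 27·256 ≡ 8 (mod 23). Nonzero ⇒ E is nonsingular.
For each x ∈ F_23, compute rhs = x³ + 22·x + 16 mod 23, then count y ∈ F_23 with y² ≡ rhs.
  x = 0: rhs = 16, matching y values: 4, 19 (2 points).
  x = 1: rhs = 16, matching y values: 4, 19 (2 points).
  x = 2: rhs = 22, matching y values: none (0 points).
  x = 3: rhs = 17, matching y values: none (0 points).
  x = 4: rhs = 7, matching y values: none (0 points).
  x = 5: rhs = 21, matching y values: none (0 points).
  x = 6: rhs = 19, matching y values: none (0 points).
  x = 7: rhs = 7, matching y values: none (0 points).
  x = 8: rhs = 14, matching y values: none (0 points).
  x = 9: rhs = 0, matching y values: 0 (1 points).
  x = 10: rhs = 17, matching y values: none (0 points).
  x = 11: rhs = 2, matching y values: 5, 18 (2 points).
  x = 12: rhs = 7, matching y values: none (0 points).
  x = 13: rhs = 15, matching y values: none (0 points).
  x = 14: rhs = 9, matching y values: 3, 20 (2 points).
  x = 15: rhs = 18, matching y values: 8, 15 (2 points).
  x = 16: rhs = 2, matching y values: 5, 18 (2 points).
  x = 17: rhs = 13, matching y values: 6, 17 (2 points).
  x = 18: rhs = 11, matching y values: none (0 points).
  x = 19: rhs = 2, matching y values: 5, 18 (2 points).
  x = 20: rhs = 15, matching y values: none (0 points).
  x = 21: rhs = 10, matching y values: none (0 points).
  x = 22: rhs = 16, matching y values: 4, 19 (2 points).
Total affine count: 19.
Full point count |E(F_23)| = 19 + 1 = 20.
Hasse bound: |20 − (23+1)| = |-4| = 4 ≤ 2√23 ≈ 9.5917 ✓.


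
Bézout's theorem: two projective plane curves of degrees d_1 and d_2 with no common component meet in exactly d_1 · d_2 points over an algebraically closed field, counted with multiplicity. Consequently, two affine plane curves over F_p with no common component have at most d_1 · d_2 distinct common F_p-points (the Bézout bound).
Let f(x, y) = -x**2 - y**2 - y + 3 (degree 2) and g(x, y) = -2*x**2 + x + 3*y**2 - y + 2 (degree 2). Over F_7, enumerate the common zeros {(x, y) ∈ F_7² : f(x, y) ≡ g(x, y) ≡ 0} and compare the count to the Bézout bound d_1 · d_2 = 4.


Common zeros: ∅; count = 0; Bézout bound = 4.

deg(f) = 2, deg(g) = 2, so Bézout bound = 4.
Scan x ∈ F_7. For each x, list the y ∈ F_7 with f(x, y) ≡ 0 and those with g(x, y) ≡ 0 (mod 7); the common zeros in that column are the intersection.
  x = 0: f ≡ 0 at y ∈ ∅; g ≡ 0 at y ∈ ∅; common: ∅.
  x = 1: f ≡ 0 at y ∈ {1, 5}; g ≡ 0 at y ∈ ∅; common: ∅.
  x = 2: f ≡ 0 at y ∈ {2, 4}; g ≡ 0 at y ∈ {6}; common: ∅.
  x = 3: f ≡ 0 at y ∈ ∅; g ≡ 0 at y ∈ ∅; common: ∅.
  x = 4: f ≡ 0 at y ∈ ∅; g ≡ 0 at y ∈ ∅; common: ∅.
  x = 5: f ≡ 0 at y ∈ {2, 4}; g ≡ 0 at y ∈ ∅; common: ∅.
  x = 6: f ≡ 0 at y ∈ {1, 5}; g ≡ 0 at y ∈ ∅; common: ∅.
Collecting: common zeros = ∅, so the count is 0.
Comparison with the Bézout bound: 0 ≤ 4 = deg(f)·deg(g), as expected for curves with no common component (the affine F_7-count falls short of the bound because intersections may lie at infinity, over extension fields, or carry multiplicity).


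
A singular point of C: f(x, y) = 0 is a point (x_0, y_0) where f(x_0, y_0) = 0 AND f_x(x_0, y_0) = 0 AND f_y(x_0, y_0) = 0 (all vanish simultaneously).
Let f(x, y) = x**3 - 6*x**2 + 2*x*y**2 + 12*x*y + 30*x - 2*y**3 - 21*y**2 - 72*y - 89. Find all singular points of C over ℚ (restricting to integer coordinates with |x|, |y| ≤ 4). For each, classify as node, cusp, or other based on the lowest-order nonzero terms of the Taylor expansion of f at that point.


Singular points: {(2, -3)}; classification: cusp.

Compute partial derivatives:
  f_x = 3*x**2 - 12*x + 2*y**2 + 12*y + 30.
  f_y = 4*x*y + 12*x - 6*y**2 - 42*y - 72.
Scan x_0 ∈ {−4, ..., 4}. For each x_0, f_y(x_0, y) is a polynomial in y; find its integer roots y ∈ {−4, ..., 4}, then test f_x and f at those candidates.
  x = -4: f_y(-4, y) = -6*y**2 - 58*y - 120; vanishes at y ∈ {-3}. (-4, -3): f_x = 108 ≠ 0.
  x = -3: f_y(-3, y) = -6*y**2 - 54*y - 108; vanishes at y ∈ {-3}. (-3, -3): f_x = 75 ≠ 0.
  x = -2: f_y(-2, y) = -6*y**2 - 50*y - 96; vanishes at y ∈ {-3}. (-2, -3): f_x = 48 ≠ 0.
  x = -1: f_y(-1, y) = -6*y**2 - 46*y - 84; vanishes at y ∈ {-3}. (-1, -3): f_x = 27 ≠ 0.
  x = 0: f_y(0, y) = -6*y**2 - 42*y - 72; vanishes at y ∈ {-4, -3}. (0, -4): f_x = 14 ≠ 0; (0, -3): f_x = 12 ≠ 0.
  x = 1: f_y(1, y) = -6*y**2 - 38*y - 60; vanishes at y ∈ {-3}. (1, -3): f_x = 3 ≠ 0.
  x = 2: f_y(2, y) = -6*y**2 - 34*y - 48; vanishes at y ∈ {-3}. (2, -3): f_x = 0, f = 0 — SINGULAR.
  x = 3: f_y(3, y) = -6*y**2 - 30*y - 36; vanishes at y ∈ {-3, -2}. (3, -3): f_x = 3 ≠ 0; (3, -2): f_x = 5 ≠ 0.
  x = 4: f_y(4, y) = -6*y**2 - 26*y - 24; vanishes at y ∈ {-3}. (4, -3): f_x = 12 ≠ 0.
Only singular point on the grid: (2, -3).
Classify: substitute x = 2 + u, y = -3 + v and expand: f = u**3 + 2*u*v**2 - 2*v**3 + v**2.
No constant or linear terms (consistent with a singular point). Quadratic part: v**2. Cubic part: u**3 + 2*u*v**2 - 2*v**3.
The quadratic part v**2 is a perfect square, so there is a single (double) tangent line v = 0, i.e. y = -3. Restricting the cubic part to that line (v = 0) leaves u**3 ≠ 0, so f is not divisible by v and the branch is v² ≈ -u**3 to lowest order — this is a cusp.
Classification: cusp.


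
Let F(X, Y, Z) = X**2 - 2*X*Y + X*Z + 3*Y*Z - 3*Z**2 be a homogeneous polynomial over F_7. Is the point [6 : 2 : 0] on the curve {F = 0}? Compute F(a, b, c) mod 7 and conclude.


F(6,2,0) ≡ 5 (mod 7); P is NOT on the curve.

Evaluate F(6, 2, 0) term-by-term (mod 7).
  X**2 ↦ 1·36·1·1 = 36
  -2*X*Y ↦ -2·6·2·1 = -24
  X*Z ↦ 1·6·1·0 = 0
  3*Y*Z ↦ 3·1·2·0 = 0
  -3*Z**2 ↦ -3·1·1·0 = 0
Sum: F(6, 2, 0) = (36) + (-24) + (0) + (0) + (0) = 12.
Reducing mod 7: 12 ≡ 5 (mod 7).
Since F(a, b, c) ≡ 5 ≠ 0 (mod 7), P does NOT lie on the curve.


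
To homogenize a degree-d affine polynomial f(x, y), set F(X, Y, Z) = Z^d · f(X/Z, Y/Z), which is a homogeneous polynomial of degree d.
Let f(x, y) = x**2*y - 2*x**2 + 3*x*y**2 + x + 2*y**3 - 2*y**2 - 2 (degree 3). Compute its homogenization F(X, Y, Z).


F(X, Y, Z) = X**2*Y - 2*X**2*Z + 3*X*Y**2 + X*Z**2 + 2*Y**3 - 2*Y**2*Z - 2*Z**3

deg(f) = 3.
Substitute x = X/Z, y = Y/Z into f, then multiply by Z^3.
  monomial 1·x^2·y^1 ↦ 1·X^2·Y^1·Z^0.
  monomial -2·x^2·y^0 ↦ -2·X^2·Y^0·Z^1.
  monomial 3·x^1·y^2 ↦ 3·X^1·Y^2·Z^0.
  monomial 1·x^1·y^0 ↦ 1·X^1·Y^0·Z^2.
  monomial 2·x^0·y^3 ↦ 2·X^0·Y^3·Z^0.
  monomial -2·x^0·y^2 ↦ -2·X^0·Y^2·Z^1.
  monomial -2·x^0·y^0 ↦ -2·X^0·Y^0·Z^3.
Collecting: F(X, Y, Z) = X**2*Y - 2*X**2*Z + 3*X*Y**2 + X*Z**2 + 2*Y**3 - 2*Y**2*Z - 2*Z**3.


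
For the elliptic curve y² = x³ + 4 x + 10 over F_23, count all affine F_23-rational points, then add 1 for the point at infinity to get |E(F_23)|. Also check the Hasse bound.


Affine points = {(2, 7), (2, 16), (3, 7), (3, 16), (7, 6), (7, 17), (8, 5), (8, 18), (9, 4), (9, 19), (14, 2), (14, 21), (15, 8), (15, 15), (17, 0), (18, 7), (18, 16)}; affine count = 17; |E(F_23)| = 18.

Discriminant check: Δ ∝ 4a³ + 27b² = 4·4³ + 27·10² = 4·64 + 27·100 ≡ 12 (mod 23). Nonzero ⇒ E is nonsingular.
For each x ∈ F_23, compute rhs = x³ + 4·x + 10 mod 23, then count y ∈ F_23 with y² ≡ rhs.
  x = 0: rhs = 10, matching y values: none (0 points).
  x = 1: rhs = 15, matching y values: none (0 points).
  x = 2: rhs = 3, matching y values: 7, 16 (2 points).
  x = 3: rhs = 3, matching y values: 7, 16 (2 points).
  x = 4: rhs = 21, matching y values: none (0 points).
  x = 5: rhs = 17, matching y values: none (0 points).
  x = 6: rhs = 20, matching y values: none (0 points).
  x = 7: rhs = 13, matching y values: 6, 17 (2 points).
  x = 8: rhs = 2, matching y values: 5, 18 (2 points).
  x = 9: rhs = 16, matching y values: 4, 19 (2 points).
  x = 10: rhs = 15, matching y values: none (0 points).
  x = 11: rhs = 5, matching y values: none (0 points).
  x = 12: rhs = 15, matching y values: none (0 points).
  x = 13: rhs = 5, matching y values: none (0 points).
  x = 14: rhs = 4, matching y values: 2, 21 (2 points).
  x = 15: rhs = 18, matching y values: 8, 15 (2 points).
  x = 16: rhs = 7, matching y values: none (0 points).
  x = 17: rhs = 0, matching y values: 0 (1 points).
  x = 18: rhs = 3, matching y values: 7, 16 (2 points).
  x = 19: rhs = 22, matching y values: none (0 points).
  x = 20: rhs = 17, matching y values: none (0 points).
  x = 21: rhs = 17, matching y values: none (0 points).
  x = 22: rhs = 5, matching y values: none (0 points).
Total affine count: 17.
Full point count |E(F_23)| = 17 + 1 = 18.
Hasse bound: |18 − (23+1)| = |-6| = 6 ≤ 2√23 ≈ 9.5917 ✓.


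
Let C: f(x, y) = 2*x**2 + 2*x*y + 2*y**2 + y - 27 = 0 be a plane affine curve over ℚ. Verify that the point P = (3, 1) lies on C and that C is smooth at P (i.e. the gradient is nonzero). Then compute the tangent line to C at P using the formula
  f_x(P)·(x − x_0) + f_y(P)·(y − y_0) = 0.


Tangent line at P: 14*x + 11*y - 53 = 0.

Step 1: f(3, 1) = 0, so P lies on C.
Step 2: partial derivatives
  f_x(x, y) = 4*x + 2*y, f_y(x, y) = 2*x + 4*y + 1.
  f_x(P) = 14, f_y(P) = 11 (gradient nonzero, so P is smooth).
Step 3: tangent line at P: 14·(x − 3) + 11·(y − 1) = 0.
Expanding: 14*x + 11*y - 53 = 0.


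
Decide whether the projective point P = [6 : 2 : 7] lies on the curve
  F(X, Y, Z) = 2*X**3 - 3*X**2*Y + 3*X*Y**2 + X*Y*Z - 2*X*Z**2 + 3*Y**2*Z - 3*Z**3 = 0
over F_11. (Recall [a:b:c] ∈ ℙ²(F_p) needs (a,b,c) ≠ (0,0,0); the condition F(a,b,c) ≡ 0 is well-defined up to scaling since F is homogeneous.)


F(6,2,7) ≡ 5 (mod 11); P is NOT on the curve.

Evaluate F(6, 2, 7) term-by-term (mod 11).
  2*X**3 ↦ 2·216·1·1 = 432
  -3*X**2*Y ↦ -3·36·2·1 = -216
  3*X*Y**2 ↦ 3·6·4·1 = 72
  X*Y*Z ↦ 1·6·2·7 = 84
  -2*X*Z**2 ↦ -2·6·1·49 = -588
  3*Y**2*Z ↦ 3·1·4·7 = 84
  -3*Z**3 ↦ -3·1·1·343 = -1029
Sum: F(6, 2, 7) = (432) + (-216) + (72) + (84) + (-588) + (84) + (-1029) = -1161.
Reducing mod 11: -1161 ≡ 5 (mod 11).
Since F(a, b, c) ≡ 5 ≠ 0 (mod 11), P does NOT lie on the curve.


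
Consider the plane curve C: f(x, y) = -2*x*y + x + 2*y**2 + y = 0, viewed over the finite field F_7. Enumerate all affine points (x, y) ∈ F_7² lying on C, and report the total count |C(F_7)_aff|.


Affine F_7-points: {(0, 0), (0, 3), (1, 2), (2, 6), (3, 1), (3, 5)}; count = 6.

For each of the 49 pairs (x, y) ∈ F_7², evaluate f(x, y) mod 7. Record the zeros.
  x = 0: [0↦0, 1↦3, 2↦3, 3↦0, 4↦1, 5↦6, 6↦1]  zeros at y ∈ {0, 3}
  x = 1: [0↦1, 1↦2, 2↦0, 3↦2, 4↦1, 5↦4, 6↦4]  zeros at y ∈ {2}
  x = 2: [0↦2, 1↦1, 2↦4, 3↦4, 4↦1, 5↦2, 6↦0]  zeros at y ∈ {6}
  x = 3: [0↦3, 1↦0, 2↦1, 3↦6, 4↦1, 5↦0, 6↦3]  zeros at y ∈ {1, 5}
  x = 4: [0↦4, 1↦6, 2↦5, 3↦1, 4↦1, 5↦5, 6↦6]  zeros at y ∈ ∅
  x = 5: [0↦5, 1↦5, 2↦2, 3↦3, 4↦1, 5↦3, 6↦2]  zeros at y ∈ ∅
  x = 6: [0↦6, 1↦4, 2↦6, 3↦5, 4↦1, 5↦1, 6↦5]  zeros at y ∈ ∅
Collecting zeros: affine points = {(0, 0), (0, 3), (1, 2), (2, 6), (3, 1), (3, 5)}.
Total count |C(F_7)_aff| = 6.


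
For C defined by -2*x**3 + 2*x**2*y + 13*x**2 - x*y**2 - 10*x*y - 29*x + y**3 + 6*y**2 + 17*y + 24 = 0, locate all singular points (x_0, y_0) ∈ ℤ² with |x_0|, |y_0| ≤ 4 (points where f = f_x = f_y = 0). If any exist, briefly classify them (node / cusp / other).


Singular points: {(2, -1)}; classification: node.

Compute partial derivatives:
  f_x = -6*x**2 + 4*x*y + 26*x - y**2 - 10*y - 29.
  f_y = 2*x**2 - 2*x*y - 10*x + 3*y**2 + 12*y + 17.
Scan x_0 ∈ {−4, ..., 4}. For each x_0, f_y(x_0, y) is a polynomial in y; find its integer roots y ∈ {−4, ..., 4}, then test f_x and f at those candidates.
  x = -4: f_y(-4, y) = 3*y**2 + 20*y + 89; no integer root y with |y| ≤ 4.
  x = -3: f_y(-3, y) = 3*y**2 + 18*y + 65; no integer root y with |y| ≤ 4.
  x = -2: f_y(-2, y) = 3*y**2 + 16*y + 45; no integer root y with |y| ≤ 4.
  x = -1: f_y(-1, y) = 3*y**2 + 14*y + 29; no integer root y with |y| ≤ 4.
  x = 0: f_y(0, y) = 3*y**2 + 12*y + 17; no integer root y with |y| ≤ 4.
  x = 1: f_y(1, y) = 3*y**2 + 10*y + 9; no integer root y with |y| ≤ 4.
  x = 2: f_y(2, y) = 3*y**2 + 8*y + 5; vanishes at y ∈ {-1}. (2, -1): f_x = 0, f = 0 — SINGULAR.
  x = 3: f_y(3, y) = 3*y**2 + 6*y + 5; no integer root y with |y| ≤ 4.
  x = 4: f_y(4, y) = 3*y**2 + 4*y + 9; no integer root y with |y| ≤ 4.
Only singular point on the grid: (2, -1).
Classify: substitute x = 2 + u, y = -1 + v and expand: f = -2*u**3 + 2*u**2*v - u**2 - u*v**2 + v**3 + v**2.
No constant or linear terms (consistent with a singular point). Quadratic part: -u**2 + v**2. Cubic part: -2*u**3 + 2*u**2*v - u*v**2 + v**3.
The quadratic part v**2 - u**2 = (v − u)(v + u) splits into two distinct linear factors, so there are two distinct tangent lines y − -1 = ±(x − 2) — this is a node (ordinary double point).
Classification: node.


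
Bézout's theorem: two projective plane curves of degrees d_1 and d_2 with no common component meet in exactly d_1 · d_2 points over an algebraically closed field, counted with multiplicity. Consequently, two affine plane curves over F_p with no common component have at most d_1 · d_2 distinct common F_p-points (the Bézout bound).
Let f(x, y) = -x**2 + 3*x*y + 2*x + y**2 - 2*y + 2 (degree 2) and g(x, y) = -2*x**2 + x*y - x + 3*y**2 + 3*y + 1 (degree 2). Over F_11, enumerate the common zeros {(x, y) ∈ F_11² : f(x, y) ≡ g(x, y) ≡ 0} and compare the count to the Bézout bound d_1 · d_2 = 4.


Common zeros: {(6, 0)}; count = 1; Bézout bound = 4.

deg(f) = 2, deg(g) = 2, so Bézout bound = 4.
Scan x ∈ F_11. For each x, list the y ∈ F_11 with f(x, y) ≡ 0 and those with g(x, y) ≡ 0 (mod 11); the common zeros in that column are the intersection.
  x = 0: f ≡ 0 at y ∈ ∅; g ≡ 0 at y ∈ ∅; common: ∅.
  x = 1: f ≡ 0 at y ∈ {5}; g ≡ 0 at y ∈ ∅; common: ∅.
  x = 2: f ≡ 0 at y ∈ ∅; g ≡ 0 at y ∈ {3, 10}; common: ∅.
  x = 3: f ≡ 0 at y ∈ {6, 9}; g ≡ 0 at y ∈ {1, 8}; common: ∅.
  x = 4: f ≡ 0 at y ∈ {3, 9}; g ≡ 0 at y ∈ ∅; common: ∅.
  x = 5: f ≡ 0 at y ∈ {4, 5}; g ≡ 0 at y ∈ ∅; common: ∅.
  x = 6: f ≡ 0 at y ∈ {0, 6}; g ≡ 0 at y ∈ {0, 8}; common: {0}.
  x = 7: f ≡ 0 at y ∈ {0, 3}; g ≡ 0 at y ∈ ∅; common: ∅.
  x = 8: f ≡ 0 at y ∈ ∅; g ≡ 0 at y ∈ {1, 10}; common: ∅.
  x = 9: f ≡ 0 at y ∈ {4}; g ≡ 0 at y ∈ ∅; common: ∅.
  x = 10: f ≡ 0 at y ∈ ∅; g ≡ 0 at y ∈ {0, 3}; common: ∅.
Collecting: common zeros = {(6, 0)}, so the count is 1.
Comparison with the Bézout bound: 1 ≤ 4 = deg(f)·deg(g), as expected for curves with no common component (the affine F_11-count falls short of the bound because intersections may lie at infinity, over extension fields, or carry multiplicity).


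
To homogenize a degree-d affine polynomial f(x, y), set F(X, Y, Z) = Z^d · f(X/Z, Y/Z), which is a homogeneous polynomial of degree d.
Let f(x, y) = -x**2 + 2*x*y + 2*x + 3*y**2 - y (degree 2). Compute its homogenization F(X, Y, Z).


F(X, Y, Z) = -X**2 + 2*X*Y + 2*X*Z + 3*Y**2 - Y*Z

deg(f) = 2.
Substitute x = X/Z, y = Y/Z into f, then multiply by Z^2.
  monomial -1·x^2·y^0 ↦ -1·X^2·Y^0·Z^0.
  monomial 2·x^1·y^1 ↦ 2·X^1·Y^1·Z^0.
  monomial 2·x^1·y^0 ↦ 2·X^1·Y^0·Z^1.
  monomial 3·x^0·y^2 ↦ 3·X^0·Y^2·Z^0.
  monomial -1·x^0·y^1 ↦ -1·X^0·Y^1·Z^1.
Collecting: F(X, Y, Z) = -X**2 + 2*X*Y + 2*X*Z + 3*Y**2 - Y*Z.


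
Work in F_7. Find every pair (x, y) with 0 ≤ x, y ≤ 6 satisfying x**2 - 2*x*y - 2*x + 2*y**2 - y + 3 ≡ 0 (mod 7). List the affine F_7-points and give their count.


Affine F_7-points: {(1, 6), (2, 1), (2, 5), (3, 2), (3, 5), (4, 4), (6, 4), (6, 6)}; count = 8.

For each of the 49 pairs (x, y) ∈ F_7², evaluate f(x, y) mod 7. Record the zeros.
  x = 0: [0↦3, 1↦4, 2↦2, 3↦4, 4↦3, 5↦6, 6↦6]  zeros at y ∈ ∅
  x = 1: [0↦2, 1↦1, 2↦4, 3↦4, 4↦1, 5↦2, 6↦0]  zeros at y ∈ {6}
  x = 2: [0↦3, 1↦0, 2↦1, 3↦6, 4↦1, 5↦0, 6↦3]  zeros at y ∈ {1, 5}
  x = 3: [0↦6, 1↦1, 2↦0, 3↦3, 4↦3, 5↦0, 6↦1]  zeros at y ∈ {2, 5}
  x = 4: [0↦4, 1↦4, 2↦1, 3↦2, 4↦0, 5↦2, 6↦1]  zeros at y ∈ {4}
  x = 5: [0↦4, 1↦2, 2↦4, 3↦3, 4↦6, 5↦6, 6↦3]  zeros at y ∈ ∅
  x = 6: [0↦6, 1↦2, 2↦2, 3↦6, 4↦0, 5↦5, 6↦0]  zeros at y ∈ {4, 6}
Collecting zeros: affine points = {(1, 6), (2, 1), (2, 5), (3, 2), (3, 5), (4, 4), (6, 4), (6, 6)}.
Total count |C(F_7)_aff| = 8.


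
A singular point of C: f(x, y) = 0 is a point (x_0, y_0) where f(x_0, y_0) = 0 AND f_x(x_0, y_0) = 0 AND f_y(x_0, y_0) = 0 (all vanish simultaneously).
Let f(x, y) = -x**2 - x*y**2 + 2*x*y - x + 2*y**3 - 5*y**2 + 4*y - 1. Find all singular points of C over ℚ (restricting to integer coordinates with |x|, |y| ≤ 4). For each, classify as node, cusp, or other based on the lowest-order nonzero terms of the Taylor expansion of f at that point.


Singular points: {(0, 1)}; classification: node.

Compute partial derivatives:
  f_x = -2*x - y**2 + 2*y - 1.
  f_y = -2*x*y + 2*x + 6*y**2 - 10*y + 4.
Scan x_0 ∈ {−4, ..., 4}. For each x_0, f_y(x_0, y) is a polynomial in y; find its integer roots y ∈ {−4, ..., 4}, then test f_x and f at those candidates.
  x = -4: f_y(-4, y) = 6*y**2 - 2*y - 4; vanishes at y ∈ {1}. (-4, 1): f_x = 8 ≠ 0.
  x = -3: f_y(-3, y) = 6*y**2 - 4*y - 2; vanishes at y ∈ {1}. (-3, 1): f_x = 6 ≠ 0.
  x = -2: f_y(-2, y) = 6*y**2 - 6*y; vanishes at y ∈ {0, 1}. (-2, 0): f_x = 3 ≠ 0; (-2, 1): f_x = 4 ≠ 0.
  x = -1: f_y(-1, y) = 6*y**2 - 8*y + 2; vanishes at y ∈ {1}. (-1, 1): f_x = 2 ≠ 0.
  x = 0: f_y(0, y) = 6*y**2 - 10*y + 4; vanishes at y ∈ {1}. (0, 1): f_x = 0, f = 0 — SINGULAR.
  x = 1: f_y(1, y) = 6*y**2 - 12*y + 6; vanishes at y ∈ {1}. (1, 1): f_x = -2 ≠ 0.
  x = 2: f_y(2, y) = 6*y**2 - 14*y + 8; vanishes at y ∈ {1}. (2, 1): f_x = -4 ≠ 0.
  x = 3: f_y(3, y) = 6*y**2 - 16*y + 10; vanishes at y ∈ {1}. (3, 1): f_x = -6 ≠ 0.
  x = 4: f_y(4, y) = 6*y**2 - 18*y + 12; vanishes at y ∈ {1, 2}. (4, 1): f_x = -8 ≠ 0; (4, 2): f_x = -9 ≠ 0.
Only singular point on the grid: (0, 1).
Classify: substitute x = 0 + u, y = 1 + v and expand: f = -u**2 - u*v**2 + 2*v**3 + v**2.
No constant or linear terms (consistent with a singular point). Quadratic part: -u**2 + v**2. Cubic part: -u*v**2 + 2*v**3.
The quadratic part v**2 - u**2 = (v − u)(v + u) splits into two distinct linear factors, so there are two distinct tangent lines y − 1 = ±(x − 0) — this is a node (ordinary double point).
Classification: node.


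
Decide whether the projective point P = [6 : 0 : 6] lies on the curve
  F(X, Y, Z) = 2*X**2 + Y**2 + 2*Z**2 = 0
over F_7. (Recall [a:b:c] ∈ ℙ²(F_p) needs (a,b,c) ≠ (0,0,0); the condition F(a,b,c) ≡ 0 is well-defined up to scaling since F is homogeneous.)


F(6,0,6) ≡ 4 (mod 7); P is NOT on the curve.

Evaluate F(6, 0, 6) term-by-term (mod 7).
  2*X**2 ↦ 2·36·1·1 = 72
  Y**2 ↦ 1·1·0·1 = 0
  2*Z**2 ↦ 2·1·1·36 = 72
Sum: F(6, 0, 6) = (72) + (0) + (72) = 144.
Reducing mod 7: 144 ≡ 4 (mod 7).
Since F(a, b, c) ≡ 4 ≠ 0 (mod 7), P does NOT lie on the curve.


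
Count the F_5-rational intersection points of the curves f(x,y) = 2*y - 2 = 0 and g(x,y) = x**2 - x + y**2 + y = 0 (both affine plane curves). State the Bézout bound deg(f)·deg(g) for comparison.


Common zeros: ∅; count = 0; Bézout bound = 2.

deg(f) = 1, deg(g) = 2, so Bézout bound = 2.
Scan x ∈ F_5. For each x, list the y ∈ F_5 with f(x, y) ≡ 0 and those with g(x, y) ≡ 0 (mod 5); the common zeros in that column are the intersection.
  x = 0: f ≡ 0 at y ∈ {1}; g ≡ 0 at y ∈ {0, 4}; common: ∅.
  x = 1: f ≡ 0 at y ∈ {1}; g ≡ 0 at y ∈ {0, 4}; common: ∅.
  x = 2: f ≡ 0 at y ∈ {1}; g ≡ 0 at y ∈ ∅; common: ∅.
  x = 3: f ≡ 0 at y ∈ {1}; g ≡ 0 at y ∈ ∅; common: ∅.
  x = 4: f ≡ 0 at y ∈ {1}; g ≡ 0 at y ∈ ∅; common: ∅.
Collecting: common zeros = ∅, so the count is 0.
Comparison with the Bézout bound: 0 ≤ 2 = deg(f)·deg(g), as expected for curves with no common component (the affine F_5-count falls short of the bound because intersections may lie at infinity, over extension fields, or carry multiplicity).


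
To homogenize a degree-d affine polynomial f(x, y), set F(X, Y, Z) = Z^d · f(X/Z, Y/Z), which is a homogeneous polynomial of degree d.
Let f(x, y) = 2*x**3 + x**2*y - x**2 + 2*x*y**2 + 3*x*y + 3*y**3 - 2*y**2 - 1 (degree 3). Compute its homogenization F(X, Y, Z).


F(X, Y, Z) = 2*X**3 + X**2*Y - X**2*Z + 2*X*Y**2 + 3*X*Y*Z + 3*Y**3 - 2*Y**2*Z - Z**3

deg(f) = 3.
Substitute x = X/Z, y = Y/Z into f, then multiply by Z^3.
  monomial 2·x^3·y^0 ↦ 2·X^3·Y^0·Z^0.
  monomial 1·x^2·y^1 ↦ 1·X^2·Y^1·Z^0.
  monomial -1·x^2·y^0 ↦ -1·X^2·Y^0·Z^1.
  monomial 2·x^1·y^2 ↦ 2·X^1·Y^2·Z^0.
  monomial 3·x^1·y^1 ↦ 3·X^1·Y^1·Z^1.
  monomial 3·x^0·y^3 ↦ 3·X^0·Y^3·Z^0.
  monomial -2·x^0·y^2 ↦ -2·X^0·Y^2·Z^1.
  monomial -1·x^0·y^0 ↦ -1·X^0·Y^0·Z^3.
Collecting: F(X, Y, Z) = 2*X**3 + X**2*Y - X**2*Z + 2*X*Y**2 + 3*X*Y*Z + 3*Y**3 - 2*Y**2*Z - Z**3.


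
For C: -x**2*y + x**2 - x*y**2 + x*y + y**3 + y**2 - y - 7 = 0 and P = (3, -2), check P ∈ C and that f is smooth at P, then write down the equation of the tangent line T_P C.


Tangent line at P: 12*x + 13*y - 10 = 0.

Step 1: f(3, -2) = 0, so P lies on C.
Step 2: partial derivatives
  f_x(x, y) = -2*x*y + 2*x - y**2 + y, f_y(x, y) = -x**2 - 2*x*y + x + 3*y**2 + 2*y - 1.
  f_x(P) = 12, f_y(P) = 13 (gradient nonzero, so P is smooth).
Step 3: tangent line at P: 12·(x − 3) + 13·(y − -2) = 0.
Expanding: 12*x + 13*y - 10 = 0.


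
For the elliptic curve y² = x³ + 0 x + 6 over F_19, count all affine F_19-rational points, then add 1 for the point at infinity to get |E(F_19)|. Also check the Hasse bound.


Affine points = {(0, 5), (0, 14), (1, 8), (1, 11), (5, 6), (5, 13), (7, 8), (7, 11), (8, 9), (8, 10), (11, 8), (11, 11), (12, 9), (12, 10), (16, 6), (16, 13), (17, 6), (17, 13), (18, 9), (18, 10)}; affine count = 20; |E(F_19)| = 21.

Discriminant check: Δ ∝ 4a³ + 27b² = 4·0³ + 27·6² = 4·0 + 27·36 ≡ 3 (mod 19). Nonzero ⇒ E is nonsingular.
For each x ∈ F_19, compute rhs = x³ + 0·x + 6 mod 19, then count y ∈ F_19 with y² ≡ rhs.
  x = 0: rhs = 6, matching y values: 5, 14 (2 points).
  x = 1: rhs = 7, matching y values: 8, 11 (2 points).
  x = 2: rhs = 14, matching y values: none (0 points).
  x = 3: rhs = 14, matching y values: none (0 points).
  x = 4: rhs = 13, matching y values: none (0 points).
  x = 5: rhs = 17, matching y values: 6, 13 (2 points).
  x = 6: rhs = 13, matching y values: none (0 points).
  x = 7: rhs = 7, matching y values: 8, 11 (2 points).
  x = 8: rhs = 5, matching y values: 9, 10 (2 points).
  x = 9: rhs = 13, matching y values: none (0 points).
  x = 10: rhs = 18, matching y values: none (0 points).
  x = 11: rhs = 7, matching y values: 8, 11 (2 points).
  x = 12: rhs = 5, matching y values: 9, 10 (2 points).
  x = 13: rhs = 18, matching y values: none (0 points).
  x = 14: rhs = 14, matching y values: none (0 points).
  x = 15: rhs = 18, matching y values: none (0 points).
  x = 16: rhs = 17, matching y values: 6, 13 (2 points).
  x = 17: rhs = 17, matching y values: 6, 13 (2 points).
  x = 18: rhs = 5, matching y values: 9, 10 (2 points).
Total affine count: 20.
Full point count |E(F_19)| = 20 + 1 = 21.
Hasse bound: |21 − (19+1)| = |1| = 1 ≤ 2√19 ≈ 8.7178 ✓.


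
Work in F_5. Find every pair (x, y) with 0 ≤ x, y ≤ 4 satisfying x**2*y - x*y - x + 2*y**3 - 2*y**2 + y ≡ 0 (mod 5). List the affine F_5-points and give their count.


Affine F_5-points: {(0, 0), (0, 2), (0, 4), (1, 1), (4, 2)}; count = 5.

For each of the 25 pairs (x, y) ∈ F_5², evaluate f(x, y) mod 5. Record the zeros.
  x = 0: [0↦0, 1↦1, 2↦0, 3↦4, 4↦0]  zeros at y ∈ {0, 2, 4}
  x = 1: [0↦4, 1↦0, 2↦4, 3↦3, 4↦4]  zeros at y ∈ {1}
  x = 2: [0↦3, 1↦1, 2↦2, 3↦3, 4↦1]  zeros at y ∈ ∅
  x = 3: [0↦2, 1↦4, 2↦4, 3↦4, 4↦1]  zeros at y ∈ ∅
  x = 4: [0↦1, 1↦4, 2↦0, 3↦1, 4↦4]  zeros at y ∈ {2}
Collecting zeros: affine points = {(0, 0), (0, 2), (0, 4), (1, 1), (4, 2)}.
Total count |C(F_5)_aff| = 5.
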